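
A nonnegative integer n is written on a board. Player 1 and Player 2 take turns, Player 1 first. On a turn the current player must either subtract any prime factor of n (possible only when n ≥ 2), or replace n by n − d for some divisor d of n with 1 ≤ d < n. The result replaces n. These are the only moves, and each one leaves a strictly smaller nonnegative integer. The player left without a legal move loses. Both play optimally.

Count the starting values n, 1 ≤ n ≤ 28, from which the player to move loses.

Label each position W (a win for the player to move) or L (a loss). A position with no legal move is L; any other position is W exactly when some move reaches an L, and L when every move reaches a W.
n=0: no move → L
n=1: no move → L
n=2: can move to 0, which is L ⇒ W
n=3: can move to 0, which is L ⇒ W
n=4: moves to 2(W), 3(W); every one is W ⇒ L
n=5: can move to 0, which is L ⇒ W
n=6: can move to 4, which is L ⇒ W
n=7: can move to 0, which is L ⇒ W
n=8: can move to 4, which is L ⇒ W
n=9: moves to 6(W), 8(W); every one is W ⇒ L
n=10: can move to 9, which is L ⇒ W
n=11: can move to 0, which is L ⇒ W
n=12: can move to 9, which is L ⇒ W
n=13: can move to 0, which is L ⇒ W
n=14: moves to 7(W), 12(W), 13(W); every one is W ⇒ L
n=15: can move to 14, which is L ⇒ W
n=16: can move to 14, which is L ⇒ W
n=17: can move to 0, which is L ⇒ W
n=18: can move to 9, which is L ⇒ W
n=19: can move to 0, which is L ⇒ W
n=20: moves to 10(W), 15(W), 16(W), 18(W), 19(W); every one is W ⇒ L
n=21: can move to 14, which is L ⇒ W
n=22: can move to 20, which is L ⇒ W
n=23: can move to 0, which is L ⇒ W
n=24: can move to 20, which is L ⇒ W
n=25: can move to 20, which is L ⇒ W
n=26: moves to 13(W), 24(W), 25(W); every one is W ⇒ L
n=27: can move to 26, which is L ⇒ W
n=28: can move to 14, which is L ⇒ W
L entries with 1 ≤ n ≤ 28 (n=0 is outside the asked range and is not counted): n = 1, 4, 9, 14, 20, 26; that makes 6.

6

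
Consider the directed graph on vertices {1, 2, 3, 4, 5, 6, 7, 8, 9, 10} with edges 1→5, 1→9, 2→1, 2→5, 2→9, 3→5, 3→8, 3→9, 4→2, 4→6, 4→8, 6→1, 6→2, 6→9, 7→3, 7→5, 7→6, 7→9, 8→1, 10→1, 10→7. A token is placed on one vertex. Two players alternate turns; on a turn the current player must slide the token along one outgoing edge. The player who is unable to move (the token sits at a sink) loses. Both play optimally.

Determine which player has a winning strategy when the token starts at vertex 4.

The first player wins.

Use the standard recursion: the mover loses at a terminal position; elsewhere, the mover wins exactly when some move hands the opponent an L position.
Every edge goes from a vertex to one that appears earlier in the order 9, 5, 1, 2, 8, 6, 4, 3, 7, 10, so processing vertices in that order labels each vertex after all of its successors.
9: no outgoing edge → L
5: no outgoing edge → L
1: →5(L), so W
2: →5(L), so W
8: →1(W) only, which is W, so L
6: →9(L), so W
4: →8(L), so W
3: →8(L), so W
7: →5(L), so W
10: →7(W), 1(W) — all W, so L
From 4 the player to move can move to 8, reaching an L position.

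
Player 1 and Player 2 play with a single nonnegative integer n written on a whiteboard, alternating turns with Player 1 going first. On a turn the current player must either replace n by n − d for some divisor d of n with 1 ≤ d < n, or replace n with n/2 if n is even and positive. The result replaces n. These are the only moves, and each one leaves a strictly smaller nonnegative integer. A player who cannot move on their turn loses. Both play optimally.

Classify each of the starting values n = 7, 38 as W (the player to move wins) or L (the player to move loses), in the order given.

7: L, 38: W

Build the W/L table. Terminal = L. A non-terminal position is W if it has a move to some L; otherwise it is L.
n=0: no move → L
n=1: no move → L
n=2: can move to 1, which is L ⇒ W
n=3: the only move is to 2(W), a W ⇒ L
n=4: can move to 3, which is L ⇒ W
n=5: the only move is to 4(W), a W ⇒ L
n=6: can move to 3, which is L ⇒ W
n=7: the only move is to 6(W), a W ⇒ L
n=8: can move to 7, which is L ⇒ W
n=9: moves to 6(W), 8(W); every one is W ⇒ L
n=10: can move to 5, which is L ⇒ W
n=11: the only move is to 10(W), a W ⇒ L
n=12: can move to 9, which is L ⇒ W
n=13: the only move is to 12(W), a W ⇒ L
n=14: can move to 7, which is L ⇒ W
n=15: moves to 10(W), 12(W), 14(W); every one is W ⇒ L
n=16: can move to 15, which is L ⇒ W
n=17: the only move is to 16(W), a W ⇒ L
n=18: can move to 9, which is L ⇒ W
n=19: the only move is to 18(W), a W ⇒ L
n=20: can move to 15, which is L ⇒ W
n=21: moves to 14(W), 18(W), 20(W); every one is W ⇒ L
n=22: can move to 11, which is L ⇒ W
n=23: the only move is to 22(W), a W ⇒ L
n=24: can move to 21, which is L ⇒ W
n=25: moves to 20(W), 24(W); every one is W ⇒ L
n=26: can move to 13, which is L ⇒ W
n=27: moves to 18(W), 24(W), 26(W); every one is W ⇒ L
n=28: can move to 21, which is L ⇒ W
n=29: the only move is to 28(W), a W ⇒ L
n=30: can move to 15, which is L ⇒ W
n=31: the only move is to 30(W), a W ⇒ L
n=32: can move to 31, which is L ⇒ W
n=33: moves to 22(W), 30(W), 32(W); every one is W ⇒ L
n=34: can move to 17, which is L ⇒ W
n=35: moves to 28(W), 30(W), 34(W); every one is W ⇒ L
n=36: can move to 27, which is L ⇒ W
n=37: the only move is to 36(W), a W ⇒ L
n=38: can move to 19, which is L ⇒ W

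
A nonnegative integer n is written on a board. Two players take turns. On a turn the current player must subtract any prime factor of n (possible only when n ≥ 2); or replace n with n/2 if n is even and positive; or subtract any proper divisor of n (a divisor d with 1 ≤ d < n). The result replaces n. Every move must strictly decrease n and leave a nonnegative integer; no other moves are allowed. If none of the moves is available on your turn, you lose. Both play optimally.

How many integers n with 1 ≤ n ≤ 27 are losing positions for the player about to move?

Work bottom-up. With no move the player to move loses. Otherwise the position is W if at least one move leads to an L position for the opponent, and L if every move leads to a W.
n=0: no move → L
n=1: no move → L
n=2: reaches L-position 0 → W
n=3: reaches L-position 0 → W
n=4: only reaches 2(W), 3(W), all W → L
n=5: reaches L-position 0 → W
n=6: reaches L-position 4 → W
n=7: reaches L-position 0 → W
n=8: reaches L-position 4 → W
n=9: only reaches 6(W), 8(W), all W → L
n=10: reaches L-position 9 → W
n=11: reaches L-position 0 → W
n=12: reaches L-position 9 → W
n=13: reaches L-position 0 → W
n=14: only reaches 7(W), 12(W), 13(W), all W → L
n=15: reaches L-position 14 → W
n=16: reaches L-position 14 → W
n=17: reaches L-position 0 → W
n=18: reaches L-position 9 → W
n=19: reaches L-position 0 → W
n=20: only reaches 10(W), 15(W), 16(W), 18(W), 19(W), all W → L
n=21: reaches L-position 14 → W
n=22: reaches L-position 20 → W
n=23: reaches L-position 0 → W
n=24: reaches L-position 20 → W
n=25: reaches L-position 20 → W
n=26: only reaches 13(W), 24(W), 25(W), all W → L
n=27: reaches L-position 26 → W
L entries with 1 ≤ n ≤ 27 (n=0 is outside the asked range and is not counted): n = 1, 4, 9, 14, 20, 26; that makes 6.

6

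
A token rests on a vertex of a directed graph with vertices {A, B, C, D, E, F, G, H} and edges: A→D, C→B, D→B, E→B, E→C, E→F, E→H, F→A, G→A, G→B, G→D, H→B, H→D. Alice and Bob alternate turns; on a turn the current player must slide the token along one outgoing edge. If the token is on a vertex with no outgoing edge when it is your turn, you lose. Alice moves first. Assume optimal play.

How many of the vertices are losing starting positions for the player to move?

Build the W/L table. Terminal = L. A non-terminal position is W if it has a move to some L; otherwise it is L.
Every edge goes from a vertex to one that appears earlier in the order B, D, C, A, H, F, E, G, so processing vertices in that order labels each vertex after all of its successors.
B: no outgoing edge → L
D: W (go to B, an L position)
C: W (go to B, an L position)
A: L (sole option D(W) is W)
H: W (go to B, an L position)
F: W (go to A, an L position)
E: W (go to B, an L position)
G: W (go to A, an L position)
The L vertices are A, B; that is 2 in all.

2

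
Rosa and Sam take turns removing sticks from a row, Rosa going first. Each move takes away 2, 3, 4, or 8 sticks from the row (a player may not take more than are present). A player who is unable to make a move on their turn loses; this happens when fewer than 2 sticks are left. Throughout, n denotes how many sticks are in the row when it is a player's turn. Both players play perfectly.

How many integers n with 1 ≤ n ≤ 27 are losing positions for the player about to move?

9

Use the standard recursion: the mover loses at a terminal position; elsewhere, the mover wins exactly when some move hands the opponent an L position.
n=0: no move → L
n=1: no move → L
n=2: →0(L), so W
n=3: →1(L), so W
n=4: →1(L), so W
n=5: →1(L), so W
n=6: →4(W), 3(W), 2(W) — all W, so L
n=7: →5(W), 4(W), 3(W) — all W, so L
n=8: →6(L), so W
n=9: →7(L), so W
n=10: →7(L), so W
n=11: →7(L), so W
n=12: →10(W), 9(W), 8(W), 4(W) — all W, so L
n=13: →11(W), 10(W), 9(W), 5(W) — all W, so L
n=14: →12(L), so W
n=15: →13(L), so W
n=16: →13(L), so W
n=17: →13(L), so W
n=18: →16(W), 15(W), 14(W), 10(W) — all W, so L
n=19: →17(W), 16(W), 15(W), 11(W) — all W, so L
n=20: →18(L), so W
n=21: →19(L), so W
n=22: →19(L), so W
n=23: →19(L), so W
n=24: →22(W), 21(W), 20(W), 16(W) — all W, so L
n=25: →23(W), 22(W), 21(W), 17(W) — all W, so L
n=26: →24(L), so W
n=27: →25(L), so W
L entries with 1 ≤ n ≤ 27 (n=0 is outside the asked range and is not counted): n = 1, 6, 7, 12, 13, 18, 19, 24, 25; that makes 9.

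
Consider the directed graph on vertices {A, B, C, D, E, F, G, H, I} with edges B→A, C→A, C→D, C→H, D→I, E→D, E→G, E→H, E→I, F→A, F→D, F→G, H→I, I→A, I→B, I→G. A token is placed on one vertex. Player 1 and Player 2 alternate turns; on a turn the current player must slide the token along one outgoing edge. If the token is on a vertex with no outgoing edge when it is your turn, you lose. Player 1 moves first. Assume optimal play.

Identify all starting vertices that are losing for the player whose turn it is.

A, D, G, H

Use the standard recursion: the mover loses at a terminal position; elsewhere, the mover wins exactly when some move hands the opponent an L position.
Every edge goes from a vertex to one that appears earlier in the order A, G, B, I, D, H, C, F, E, so processing vertices in that order labels each vertex after all of its successors.
A: no outgoing edge → L
G: no outgoing edge → L
B: can move to A, which is L ⇒ W
I: can move to G, which is L ⇒ W
D: the only move is to I(W), a W ⇒ L
H: the only move is to I(W), a W ⇒ L
C: can move to H, which is L ⇒ W
F: can move to D, which is L ⇒ W
E: can move to H, which is L ⇒ W
Reading off the rows marked L gives the requested list; there are 4 such vertices.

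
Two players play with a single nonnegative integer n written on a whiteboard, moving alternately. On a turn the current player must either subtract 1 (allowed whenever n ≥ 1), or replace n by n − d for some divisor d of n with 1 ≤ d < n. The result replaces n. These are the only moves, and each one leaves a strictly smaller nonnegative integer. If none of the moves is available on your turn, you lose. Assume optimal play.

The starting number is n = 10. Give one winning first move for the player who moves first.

Move to 5.

Positions with no move are L. A position that does have a move is losing for the player to move precisely when every available move leads to a winning position for the opponent. Fill in the labels:
n=0: no move → L
n=1: can move to 0, which is L ⇒ W
n=2: the only move is to 1(W), a W ⇒ L
n=3: can move to 2, which is L ⇒ W
n=4: can move to 2, which is L ⇒ W
n=5: the only move is to 4(W), a W ⇒ L
n=6: can move to 5, which is L ⇒ W
n=7: the only move is to 6(W), a W ⇒ L
n=8: can move to 7, which is L ⇒ W
n=9: moves to 6(W), 8(W); every one is W ⇒ L
n=10: can move to 5, which is L ⇒ W
From 10, the L positions reachable in one move are: 5, 9. Any move reaching one of these is winning.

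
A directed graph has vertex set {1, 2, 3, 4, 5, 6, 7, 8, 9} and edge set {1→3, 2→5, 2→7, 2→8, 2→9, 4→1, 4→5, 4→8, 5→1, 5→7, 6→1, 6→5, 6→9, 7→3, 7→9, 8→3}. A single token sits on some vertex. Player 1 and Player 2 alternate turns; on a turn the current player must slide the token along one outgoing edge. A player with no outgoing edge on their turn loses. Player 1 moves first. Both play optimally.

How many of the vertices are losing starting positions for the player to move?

3

Classify positions by backward induction: terminal positions (no move available) are L. From any other position, the mover wins iff some move reaches an L.
Every edge goes from a vertex to one that appears earlier in the order 3, 9, 1, 7, 5, 6, 8, 4, 2, so processing vertices in that order labels each vertex after all of its successors.
3: no outgoing edge → L
9: no outgoing edge → L
1: can move to 3, which is L ⇒ W
7: can move to 9, which is L ⇒ W
5: moves to 7(W), 1(W); every one is W ⇒ L
6: can move to 5, which is L ⇒ W
8: can move to 3, which is L ⇒ W
4: can move to 5, which is L ⇒ W
2: can move to 5, which is L ⇒ W
The L vertices are 3, 5, 9; that is 3 in all.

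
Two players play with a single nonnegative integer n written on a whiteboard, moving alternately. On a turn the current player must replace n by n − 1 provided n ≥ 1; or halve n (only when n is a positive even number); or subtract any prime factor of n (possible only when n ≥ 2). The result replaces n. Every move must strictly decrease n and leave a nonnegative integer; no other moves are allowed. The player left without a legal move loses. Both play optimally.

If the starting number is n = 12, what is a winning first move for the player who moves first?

Move to 9.

Positions with no move are L. A position that does have a move is losing for the player to move precisely when every available move leads to a winning position for the opponent. Fill in the labels:
n=0: no move → L
n=1: can move to 0, which is L ⇒ W
n=2: can move to 0, which is L ⇒ W
n=3: can move to 0, which is L ⇒ W
n=4: moves to 2(W), 3(W); every one is W ⇒ L
n=5: can move to 0, which is L ⇒ W
n=6: can move to 4, which is L ⇒ W
n=7: can move to 0, which is L ⇒ W
n=8: can move to 4, which is L ⇒ W
n=9: moves to 6(W), 8(W); every one is W ⇒ L
n=10: can move to 9, which is L ⇒ W
n=11: can move to 0, which is L ⇒ W
n=12: can move to 9, which is L ⇒ W
From 12, the L positions reachable in one move are: 9.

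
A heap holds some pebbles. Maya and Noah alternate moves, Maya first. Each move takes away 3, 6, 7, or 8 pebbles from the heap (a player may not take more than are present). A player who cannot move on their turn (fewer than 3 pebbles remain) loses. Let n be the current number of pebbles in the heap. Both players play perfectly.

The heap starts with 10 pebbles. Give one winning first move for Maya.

Work bottom-up. With no move the player to move loses. Otherwise the position is W if at least one move leads to an L position for the opponent, and L if every move leads to a W.
n=0: no move → L
n=1: no move → L
n=2: no move → L
n=3: →0(L), so W
n=4: →1(L), so W
n=5: →2(L), so W
n=6: →0(L), so W
n=7: →1(L), so W
n=8: →2(L), so W
n=9: →2(L), so W
n=10: →2(L), so W
From 10, the L positions reachable in one move are: 2.

Remove 8, leaving 2.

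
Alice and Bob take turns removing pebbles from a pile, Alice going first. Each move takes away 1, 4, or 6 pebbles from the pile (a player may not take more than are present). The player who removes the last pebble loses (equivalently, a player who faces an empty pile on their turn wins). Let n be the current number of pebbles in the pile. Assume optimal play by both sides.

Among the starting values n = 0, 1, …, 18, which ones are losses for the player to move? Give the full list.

1, 3, 6, 8, 11, 13, 16, 18

Build the W/L table. Terminal = W. A non-terminal position is W if it has a move to some L; otherwise it is L.
n=0: no move; the opponent has just taken the last pebble and therefore loses → W
n=1: the only move is to 0(W), a W ⇒ L
n=2: can move to 1, which is L ⇒ W
n=3: the only move is to 2(W), a W ⇒ L
n=4: can move to 3, which is L ⇒ W
n=5: can move to 1, which is L ⇒ W
n=6: moves to 5(W), 2(W), 0(W); every one is W ⇒ L
n=7: can move to 6, which is L ⇒ W
n=8: moves to 7(W), 4(W), 2(W); every one is W ⇒ L
n=9: can move to 8, which is L ⇒ W
n=10: can move to 6, which is L ⇒ W
n=11: moves to 10(W), 7(W), 5(W); every one is W ⇒ L
n=12: can move to 11, which is L ⇒ W
n=13: moves to 12(W), 9(W), 7(W); every one is W ⇒ L
n=14: can move to 13, which is L ⇒ W
n=15: can move to 11, which is L ⇒ W
n=16: moves to 15(W), 12(W), 10(W); every one is W ⇒ L
n=17: can move to 16, which is L ⇒ W
n=18: moves to 17(W), 14(W), 12(W); every one is W ⇒ L
The losing starting values of n are exactly the entries labelled L in this table (8 of them).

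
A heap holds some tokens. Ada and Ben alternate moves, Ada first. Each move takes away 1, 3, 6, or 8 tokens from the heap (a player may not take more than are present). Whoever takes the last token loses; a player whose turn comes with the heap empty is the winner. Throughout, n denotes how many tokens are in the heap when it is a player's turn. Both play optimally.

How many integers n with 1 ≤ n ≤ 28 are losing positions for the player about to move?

Use the standard recursion: the mover wins at a terminal position; elsewhere, the mover wins exactly when some move hands the opponent an L position.
n=0: no move; the opponent has just taken the last token and therefore loses → W
n=1: L (sole option 0(W) is W)
n=2: W (go to 1, an L position)
n=3: L (options 2(W), 0(W) are all W)
n=4: W (go to 3, an L position)
n=5: L (options 4(W), 2(W) are all W)
n=6: W (go to 5, an L position)
n=7: W (go to 1, an L position)
n=8: W (go to 5, an L position)
n=9: W (go to 3, an L position)
n=10: L (options 9(W), 7(W), 4(W), 2(W) are all W)
n=11: W (go to 10, an L position)
n=12: L (options 11(W), 9(W), 6(W), 4(W) are all W)
n=13: W (go to 12, an L position)
n=14: L (options 13(W), 11(W), 8(W), 6(W) are all W)
n=15: W (go to 14, an L position)
n=16: W (go to 10, an L position)
n=17: W (go to 14, an L position)
n=18: W (go to 12, an L position)
n=19: L (options 18(W), 16(W), 13(W), 11(W) are all W)
n=20: W (go to 19, an L position)
n=21: L (options 20(W), 18(W), 15(W), 13(W) are all W)
n=22: W (go to 21, an L position)
n=23: L (options 22(W), 20(W), 17(W), 15(W) are all W)
n=24: W (go to 23, an L position)
n=25: W (go to 19, an L position)
n=26: W (go to 23, an L position)
n=27: W (go to 21, an L position)
n=28: L (options 27(W), 25(W), 22(W), 20(W) are all W)
L entries with 1 ≤ n ≤ 28 (the range starts at n=1): n = 1, 3, 5, 10, 12, 14, 19, 21, 23, 28; that makes 10.

10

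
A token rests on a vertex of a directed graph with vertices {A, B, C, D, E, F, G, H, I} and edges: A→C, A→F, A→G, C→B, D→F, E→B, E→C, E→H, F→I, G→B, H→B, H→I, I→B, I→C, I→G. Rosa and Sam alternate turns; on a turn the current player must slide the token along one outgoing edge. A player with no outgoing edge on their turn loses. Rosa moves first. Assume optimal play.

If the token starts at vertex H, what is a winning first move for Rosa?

Work bottom-up. With no move the player to move loses. Otherwise the position is W if at least one move leads to an L position for the opponent, and L if every move leads to a W.
Every edge goes from a vertex to one that appears earlier in the order B, G, C, I, F, D, H, A, E, so processing vertices in that order labels each vertex after all of its successors.
B: no outgoing edge → L
G: →B(L), so W
C: →B(L), so W
I: →B(L), so W
F: →I(W) only, which is W, so L
D: →F(L), so W
H: →B(L), so W
A: →F(L), so W
E: →B(L), so W
From H, the L positions reachable in one move are: B.

Move to B.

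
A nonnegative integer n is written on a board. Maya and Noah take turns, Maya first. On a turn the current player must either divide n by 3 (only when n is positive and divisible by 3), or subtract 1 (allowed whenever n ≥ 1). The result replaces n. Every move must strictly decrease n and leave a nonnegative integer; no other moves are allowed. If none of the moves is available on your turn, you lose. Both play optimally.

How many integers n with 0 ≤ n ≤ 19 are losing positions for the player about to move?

Label each position W (a win for the player to move) or L (a loss). A position with no legal move is L; any other position is W exactly when some move reaches an L, and L when every move reaches a W.
n=0: no move → L
n=1: can move to 0, which is L ⇒ W
n=2: the only move is to 1(W), a W ⇒ L
n=3: can move to 2, which is L ⇒ W
n=4: the only move is to 3(W), a W ⇒ L
n=5: can move to 4, which is L ⇒ W
n=6: can move to 2, which is L ⇒ W
n=7: the only move is to 6(W), a W ⇒ L
n=8: can move to 7, which is L ⇒ W
n=9: moves to 3(W), 8(W); every one is W ⇒ L
n=10: can move to 9, which is L ⇒ W
n=11: the only move is to 10(W), a W ⇒ L
n=12: can move to 4, which is L ⇒ W
n=13: the only move is to 12(W), a W ⇒ L
n=14: can move to 13, which is L ⇒ W
n=15: moves to 5(W), 14(W); every one is W ⇒ L
n=16: can move to 15, which is L ⇒ W
n=17: the only move is to 16(W), a W ⇒ L
n=18: can move to 17, which is L ⇒ W
n=19: the only move is to 18(W), a W ⇒ L
L entries with 0 ≤ n ≤ 19: n = 0, 2, 4, 7, 9, 11, 13, 15, 17, 19; that makes 10.

10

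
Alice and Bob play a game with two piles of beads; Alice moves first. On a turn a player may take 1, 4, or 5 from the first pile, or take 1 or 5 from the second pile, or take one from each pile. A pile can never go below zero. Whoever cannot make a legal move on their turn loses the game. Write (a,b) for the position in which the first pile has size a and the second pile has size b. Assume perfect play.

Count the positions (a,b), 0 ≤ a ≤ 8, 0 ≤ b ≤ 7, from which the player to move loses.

20

Work bottom-up. With no move the player to move loses. Otherwise the position is W if at least one move leads to an L position for the opponent, and L if every move leads to a W.
Every move lowers a or b (never raises either), so fill the grid row by row in increasing a, and left to right within a row: each cell's successors are then already labelled.
      b=0  b=1  b=2  b=3  b=4  b=5  b=6  b=7
a=0:    L    W    L    W    L    W    L    W
a=1:    W    W    W    W    W    W    W    W
a=2:    L    W    L    W    L    W    L    W
a=3:    W    W    W    W    W    W    W    W
a=4:    W    L    W    L    W    L    W    L
a=5:    W    W    W    W    W    W    W    W
a=6:    W    L    W    L    W    L    W    L
a=7:    W    W    W    W    W    W    W    W
a=8:    L    W    L    W    L    W    L    W
Cells with no legal move (terminal, hence L): (0,0).
The remaining L cells, each justified by listing all of its moves:
(0,2): L (sole option (0,1)(W) is W)
(0,4): L (sole option (0,3)(W) is W)
(0,6): L (options (0,5)(W), (0,1)(W) are all W)
(2,0): L (sole option (1,0)(W) is W)
(2,2): L (options (1,2)(W), (2,1)(W), (1,1)(W) are all W)
(2,4): L (options (1,4)(W), (2,3)(W), (1,3)(W) are all W)
(2,6): L (options (1,6)(W), (2,5)(W), (2,1)(W), (1,5)(W) are all W)
(4,1): L (options (3,1)(W), (0,1)(W), (4,0)(W), (3,0)(W) are all W)
(4,3): L (options (3,3)(W), (0,3)(W), (4,2)(W), (3,2)(W) are all W)
(4,5): L (options (3,5)(W), (0,5)(W), (4,4)(W), (4,0)(W), (3,4)(W) are all W)
(4,7): L (options (3,7)(W), (0,7)(W), (4,6)(W), (4,2)(W), (3,6)(W) are all W)
(6,1): L (options (5,1)(W), (2,1)(W), (1,1)(W), (6,0)(W), (5,0)(W) are all W)
(6,3): L (options (5,3)(W), (2,3)(W), (1,3)(W), (6,2)(W), (5,2)(W) are all W)
(6,5): L (options (5,5)(W), (2,5)(W), (1,5)(W), (6,4)(W), (6,0)(W), (5,4)(W) are all W)
(6,7): L (options (5,7)(W), (2,7)(W), (1,7)(W), (6,6)(W), (6,2)(W), (5,6)(W) are all W)
(8,0): L (options (7,0)(W), (4,0)(W), (3,0)(W) are all W)
(8,2): L (options (7,2)(W), (4,2)(W), (3,2)(W), (8,1)(W), (7,1)(W) are all W)
(8,4): L (options (7,4)(W), (4,4)(W), (3,4)(W), (8,3)(W), (7,3)(W) are all W)
(8,6): L (options (7,6)(W), (4,6)(W), (3,6)(W), (8,5)(W), (8,1)(W), (7,5)(W) are all W)
Every other cell has at least one move into one of the L cells above, so it is W.
L cells per row: a=0: 4, a=1: 0, a=2: 4, a=3: 0, a=4: 4, a=5: 0, a=6: 4, a=7: 0, a=8: 4; total 20.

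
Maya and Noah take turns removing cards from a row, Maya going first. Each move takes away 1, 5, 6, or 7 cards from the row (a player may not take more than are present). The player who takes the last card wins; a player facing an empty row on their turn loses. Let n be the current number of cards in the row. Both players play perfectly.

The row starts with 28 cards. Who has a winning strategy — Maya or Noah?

Noah wins.

Build the W/L table. Terminal = L. A non-terminal position is W if it has a move to some L; otherwise it is L.
n=0: no move → L
n=1: reaches L-position 0 → W
n=2: only reaches 1(W), which is W → L
n=3: reaches L-position 2 → W
n=4: only reaches 3(W), which is W → L
n=5: reaches L-position 4 → W
n=6: reaches L-position 0 → W
n=7: reaches L-position 2 → W
n=8: reaches L-position 2 → W
n=9: reaches L-position 4 → W
n=10: reaches L-position 4 → W
n=11: reaches L-position 4 → W
n=12: only reaches 11(W), 7(W), 6(W), 5(W), all W → L
n=13: reaches L-position 12 → W
n=14: only reaches 13(W), 9(W), 8(W), 7(W), all W → L
n=15: reaches L-position 14 → W
n=16: only reaches 15(W), 11(W), 10(W), 9(W), all W → L
n=17: reaches L-position 16 → W
n=18: reaches L-position 12 → W
n=19: reaches L-position 14 → W
n=20: reaches L-position 14 → W
n=21: reaches L-position 16 → W
n=22: reaches L-position 16 → W
n=23: reaches L-position 16 → W
n=24: only reaches 23(W), 19(W), 18(W), 17(W), all W → L
n=25: reaches L-position 24 → W
n=26: only reaches 25(W), 21(W), 20(W), 19(W), all W → L
n=27: reaches L-position 26 → W
n=28: only reaches 27(W), 23(W), 22(W), 21(W), all W → L
Every move from 28 reaches a W position, so the mover loses.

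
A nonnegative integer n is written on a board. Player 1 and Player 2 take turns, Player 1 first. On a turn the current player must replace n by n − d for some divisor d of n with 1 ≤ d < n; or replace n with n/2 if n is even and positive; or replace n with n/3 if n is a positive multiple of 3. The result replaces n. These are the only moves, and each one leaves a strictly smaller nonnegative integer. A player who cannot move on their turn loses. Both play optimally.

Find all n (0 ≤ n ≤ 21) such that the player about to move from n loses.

Build the W/L table. Terminal = L. A non-terminal position is W if it has a move to some L; otherwise it is L.
n=0: no move → L
n=1: no move → L
n=2: W (go to 1, an L position)
n=3: W (go to 1, an L position)
n=4: L (options 2(W), 3(W) are all W)
n=5: W (go to 4, an L position)
n=6: W (go to 4, an L position)
n=7: L (sole option 6(W) is W)
n=8: W (go to 4, an L position)
n=9: L (options 3(W), 6(W), 8(W) are all W)
n=10: W (go to 9, an L position)
n=11: L (sole option 10(W) is W)
n=12: W (go to 4, an L position)
n=13: L (sole option 12(W) is W)
n=14: W (go to 7, an L position)
n=15: L (options 5(W), 10(W), 12(W), 14(W) are all W)
n=16: W (go to 15, an L position)
n=17: L (sole option 16(W) is W)
n=18: W (go to 9, an L position)
n=19: L (sole option 18(W) is W)
n=20: W (go to 15, an L position)
n=21: W (go to 7, an L position)
The losing starting values of n are exactly the entries labelled L in this table (10 of them).

0, 1, 4, 7, 9, 11, 13, 15, 17, 19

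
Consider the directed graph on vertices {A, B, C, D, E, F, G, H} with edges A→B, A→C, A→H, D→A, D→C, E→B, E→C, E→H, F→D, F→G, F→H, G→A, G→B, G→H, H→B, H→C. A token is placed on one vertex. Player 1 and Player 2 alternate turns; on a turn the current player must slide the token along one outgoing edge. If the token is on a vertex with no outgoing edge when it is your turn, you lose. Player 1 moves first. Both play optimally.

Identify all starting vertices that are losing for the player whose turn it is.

Work bottom-up. With no move the player to move loses. Otherwise the position is W if at least one move leads to an L position for the opponent, and L if every move leads to a W.
Every edge goes from a vertex to one that appears earlier in the order C, B, H, E, A, G, D, F, so processing vertices in that order labels each vertex after all of its successors.
C: no outgoing edge → L
B: no outgoing edge → L
H: can move to B, which is L ⇒ W
E: can move to B, which is L ⇒ W
A: can move to B, which is L ⇒ W
G: can move to B, which is L ⇒ W
D: can move to C, which is L ⇒ W
F: moves to D(W), G(W), H(W); every one is W ⇒ L
The losing starting vertices are exactly the entries labelled L in this table (3 of them).

B, C, F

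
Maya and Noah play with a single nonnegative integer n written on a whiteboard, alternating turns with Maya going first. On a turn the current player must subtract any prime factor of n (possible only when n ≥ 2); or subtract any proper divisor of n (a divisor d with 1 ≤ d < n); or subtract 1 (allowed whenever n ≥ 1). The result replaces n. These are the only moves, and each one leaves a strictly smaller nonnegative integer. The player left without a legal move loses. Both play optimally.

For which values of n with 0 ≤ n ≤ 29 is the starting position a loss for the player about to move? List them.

0, 4, 9, 14, 20, 26

Build the W/L table. Terminal = L. A non-terminal position is W if it has a move to some L; otherwise it is L.
n=0: no move → L
n=1: W (go to 0, an L position)
n=2: W (go to 0, an L position)
n=3: W (go to 0, an L position)
n=4: L (options 2(W), 3(W) are all W)
n=5: W (go to 0, an L position)
n=6: W (go to 4, an L position)
n=7: W (go to 0, an L position)
n=8: W (go to 4, an L position)
n=9: L (options 6(W), 8(W) are all W)
n=10: W (go to 9, an L position)
n=11: W (go to 0, an L position)
n=12: W (go to 9, an L position)
n=13: W (go to 0, an L position)
n=14: L (options 7(W), 12(W), 13(W) are all W)
n=15: W (go to 14, an L position)
n=16: W (go to 14, an L position)
n=17: W (go to 0, an L position)
n=18: W (go to 9, an L position)
n=19: W (go to 0, an L position)
n=20: L (options 10(W), 15(W), 16(W), 18(W), 19(W) are all W)
n=21: W (go to 14, an L position)
n=22: W (go to 20, an L position)
n=23: W (go to 0, an L position)
n=24: W (go to 20, an L position)
n=25: W (go to 20, an L position)
n=26: L (options 13(W), 24(W), 25(W) are all W)
n=27: W (go to 26, an L position)
n=28: W (go to 14, an L position)
n=29: W (go to 0, an L position)
Reading off the rows marked L gives the requested list; there are 6 such values of n.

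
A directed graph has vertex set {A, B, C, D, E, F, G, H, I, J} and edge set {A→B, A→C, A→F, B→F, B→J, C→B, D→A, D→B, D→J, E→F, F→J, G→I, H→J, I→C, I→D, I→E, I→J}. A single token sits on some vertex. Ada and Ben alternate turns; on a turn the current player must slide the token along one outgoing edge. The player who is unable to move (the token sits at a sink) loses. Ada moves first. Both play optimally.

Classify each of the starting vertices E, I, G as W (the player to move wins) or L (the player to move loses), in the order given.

E: L, I: W, G: L

Compute win/loss labels from the base case upward. A position with no move is L. Any other position is W if it can reach an L in one move, else L.
Every edge goes from a vertex to one that appears earlier in the order J, F, B, H, C, A, D, E, I, G, so processing vertices in that order labels each vertex after all of its successors.
J: no outgoing edge → L
F: reaches L-position J → W
B: reaches L-position J → W
H: reaches L-position J → W
C: only reaches B(W), which is W → L
A: reaches L-position C → W
D: reaches L-position J → W
E: only reaches F(W), which is W → L
I: reaches L-position E → W
G: only reaches I(W), which is W → L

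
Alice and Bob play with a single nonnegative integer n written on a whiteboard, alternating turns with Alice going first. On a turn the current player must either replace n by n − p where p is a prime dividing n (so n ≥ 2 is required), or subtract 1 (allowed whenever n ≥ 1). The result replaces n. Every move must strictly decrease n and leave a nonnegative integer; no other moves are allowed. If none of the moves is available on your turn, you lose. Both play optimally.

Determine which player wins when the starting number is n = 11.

Alice wins.

Classify positions by backward induction: terminal positions (no move available) are L. From any other position, the mover wins iff some move reaches an L.
n=0: no move → L
n=1: →0(L), so W
n=2: →0(L), so W
n=3: →0(L), so W
n=4: →2(W), 3(W) — all W, so L
n=5: →0(L), so W
n=6: →4(L), so W
n=7: →0(L), so W
n=8: →6(W), 7(W) — all W, so L
n=9: →8(L), so W
n=10: →8(L), so W
n=11: →0(L), so W
The starting position 11 is W: Alice should move to 0, handing over an L position.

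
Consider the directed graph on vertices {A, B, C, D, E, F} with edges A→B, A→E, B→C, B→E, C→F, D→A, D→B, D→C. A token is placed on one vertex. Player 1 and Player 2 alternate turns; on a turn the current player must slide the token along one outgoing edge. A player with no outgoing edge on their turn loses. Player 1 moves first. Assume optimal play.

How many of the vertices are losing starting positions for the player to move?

Positions with no move are L. A position that does have a move is losing for the player to move precisely when every available move leads to a winning position for the opponent. Fill in the labels:
Every edge goes from a vertex to one that appears earlier in the order F, E, C, B, A, D, so processing vertices in that order labels each vertex after all of its successors.
F: no outgoing edge → L
E: no outgoing edge → L
C: reaches L-position F → W
B: reaches L-position E → W
A: reaches L-position E → W
D: only reaches A(W), B(W), C(W), all W → L
The L vertices are D, E, F; that is 3 in all.

3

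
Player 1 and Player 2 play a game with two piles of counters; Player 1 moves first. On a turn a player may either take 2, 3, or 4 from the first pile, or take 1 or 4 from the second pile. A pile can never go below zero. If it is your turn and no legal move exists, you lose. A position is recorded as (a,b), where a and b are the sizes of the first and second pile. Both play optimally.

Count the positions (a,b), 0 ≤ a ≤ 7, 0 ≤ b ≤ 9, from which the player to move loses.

28

Positions with no move are L. A position that does have a move is losing for the player to move precisely when every available move leads to a winning position for the opponent. Fill in the labels:
Every move lowers a or b (never raises either), so fill the grid row by row in increasing a, and left to right within a row: each cell's successors are then already labelled.
      b=0  b=1  b=2  b=3  b=4  b=5  b=6  b=7  b=8  b=9
a=0:    L    W    L    W    W    L    W    L    W    W
a=1:    L    W    L    W    W    L    W    L    W    W
a=2:    W    L    W    L    W    W    L    W    L    W
a=3:    W    L    W    L    W    W    L    W    L    W
a=4:    W    W    W    W    L    W    W    W    W    L
a=5:    W    W    W    W    L    W    W    W    W    L
a=6:    L    W    L    W    W    L    W    L    W    W
a=7:    L    W    L    W    W    L    W    L    W    W
Cells with no legal move (terminal, hence L): (0,0), (1,0).
The remaining L cells, each justified by listing all of its moves:
(0,2): the only move is to (0,1)(W), a W ⇒ L
(0,5): moves to (0,4)(W), (0,1)(W); every one is W ⇒ L
(0,7): moves to (0,6)(W), (0,3)(W); every one is W ⇒ L
(1,2): the only move is to (1,1)(W), a W ⇒ L
(1,5): moves to (1,4)(W), (1,1)(W); every one is W ⇒ L
(1,7): moves to (1,6)(W), (1,3)(W); every one is W ⇒ L
(2,1): moves to (0,1)(W), (2,0)(W); every one is W ⇒ L
(2,3): moves to (0,3)(W), (2,2)(W); every one is W ⇒ L
(2,6): moves to (0,6)(W), (2,5)(W), (2,2)(W); every one is W ⇒ L
(2,8): moves to (0,8)(W), (2,7)(W), (2,4)(W); every one is W ⇒ L
(3,1): moves to (1,1)(W), (0,1)(W), (3,0)(W); every one is W ⇒ L
(3,3): moves to (1,3)(W), (0,3)(W), (3,2)(W); every one is W ⇒ L
(3,6): moves to (1,6)(W), (0,6)(W), (3,5)(W), (3,2)(W); every one is W ⇒ L
(3,8): moves to (1,8)(W), (0,8)(W), (3,7)(W), (3,4)(W); every one is W ⇒ L
(4,4): moves to (2,4)(W), (1,4)(W), (0,4)(W), (4,3)(W), (4,0)(W); every one is W ⇒ L
(4,9): moves to (2,9)(W), (1,9)(W), (0,9)(W), (4,8)(W), (4,5)(W); every one is W ⇒ L
(5,4): moves to (3,4)(W), (2,4)(W), (1,4)(W), (5,3)(W), (5,0)(W); every one is W ⇒ L
(5,9): moves to (3,9)(W), (2,9)(W), (1,9)(W), (5,8)(W), (5,5)(W); every one is W ⇒ L
(6,0): moves to (4,0)(W), (3,0)(W), (2,0)(W); every one is W ⇒ L
(6,2): moves to (4,2)(W), (3,2)(W), (2,2)(W), (6,1)(W); every one is W ⇒ L
(6,5): moves to (4,5)(W), (3,5)(W), (2,5)(W), (6,4)(W), (6,1)(W); every one is W ⇒ L
(6,7): moves to (4,7)(W), (3,7)(W), (2,7)(W), (6,6)(W), (6,3)(W); every one is W ⇒ L
(7,0): moves to (5,0)(W), (4,0)(W), (3,0)(W); every one is W ⇒ L
(7,2): moves to (5,2)(W), (4,2)(W), (3,2)(W), (7,1)(W); every one is W ⇒ L
(7,5): moves to (5,5)(W), (4,5)(W), (3,5)(W), (7,4)(W), (7,1)(W); every one is W ⇒ L
(7,7): moves to (5,7)(W), (4,7)(W), (3,7)(W), (7,6)(W), (7,3)(W); every one is W ⇒ L
Every other cell has at least one move into one of the L cells above, so it is W.
L cells per row: a=0: 4, a=1: 4, a=2: 4, a=3: 4, a=4: 2, a=5: 2, a=6: 4, a=7: 4; total 28.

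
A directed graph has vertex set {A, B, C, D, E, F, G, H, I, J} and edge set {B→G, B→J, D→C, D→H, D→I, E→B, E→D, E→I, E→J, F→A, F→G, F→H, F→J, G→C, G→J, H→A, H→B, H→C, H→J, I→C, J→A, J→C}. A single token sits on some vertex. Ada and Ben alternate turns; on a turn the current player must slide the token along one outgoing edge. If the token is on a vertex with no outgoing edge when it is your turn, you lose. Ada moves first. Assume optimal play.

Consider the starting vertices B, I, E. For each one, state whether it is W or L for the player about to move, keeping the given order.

Compute win/loss labels from the base case upward. A position with no move is L. Any other position is W if it can reach an L in one move, else L.
Every edge goes from a vertex to one that appears earlier in the order C, A, J, G, B, H, I, D, E, F, so processing vertices in that order labels each vertex after all of its successors.
C: no outgoing edge → L
A: no outgoing edge → L
J: →A(L), so W
G: →C(L), so W
B: →G(W), J(W) — all W, so L
H: →B(L), so W
I: →C(L), so W
D: →C(L), so W
E: →B(L), so W
F: →A(L), so W

B: L, I: W, E: W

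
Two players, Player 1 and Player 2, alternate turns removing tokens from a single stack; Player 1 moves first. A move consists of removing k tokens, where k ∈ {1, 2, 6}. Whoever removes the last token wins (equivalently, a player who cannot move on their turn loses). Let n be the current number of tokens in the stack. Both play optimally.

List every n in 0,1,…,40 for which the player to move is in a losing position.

Label each position W (a win for the player to move) or L (a loss). A position with no legal move is L; any other position is W exactly when some move reaches an L, and L when every move reaches a W.
n=0: no move → L
n=1: W (go to 0, an L position)
n=2: W (go to 0, an L position)
n=3: L (options 2(W), 1(W) are all W)
n=4: W (go to 3, an L position)
n=5: W (go to 3, an L position)
n=6: W (go to 0, an L position)
n=7: L (options 6(W), 5(W), 1(W) are all W)
n=8: W (go to 7, an L position)
n=9: W (go to 7, an L position)
n=10: L (options 9(W), 8(W), 4(W) are all W)
n=11: W (go to 10, an L position)
n=12: W (go to 10, an L position)
n=13: W (go to 7, an L position)
n=14: L (options 13(W), 12(W), 8(W) are all W)
n=15: W (go to 14, an L position)
n=16: W (go to 14, an L position)
n=17: L (options 16(W), 15(W), 11(W) are all W)
n=18: W (go to 17, an L position)
n=19: W (go to 17, an L position)
n=20: W (go to 14, an L position)
n=21: L (options 20(W), 19(W), 15(W) are all W)
n=22: W (go to 21, an L position)
n=23: W (go to 21, an L position)
n=24: L (options 23(W), 22(W), 18(W) are all W)
n=25: W (go to 24, an L position)
n=26: W (go to 24, an L position)
n=27: W (go to 21, an L position)
n=28: L (options 27(W), 26(W), 22(W) are all W)
n=29: W (go to 28, an L position)
n=30: W (go to 28, an L position)
n=31: L (options 30(W), 29(W), 25(W) are all W)
n=32: W (go to 31, an L position)
n=33: W (go to 31, an L position)
n=34: W (go to 28, an L position)
n=35: L (options 34(W), 33(W), 29(W) are all W)
n=36: W (go to 35, an L position)
n=37: W (go to 35, an L position)
n=38: L (options 37(W), 36(W), 32(W) are all W)
n=39: W (go to 38, an L position)
n=40: W (go to 38, an L position)
The losing starting values of n are exactly the entries labelled L in this table (12 of them).

0, 3, 7, 10, 14, 17, 21, 24, 28, 31, 35, 38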